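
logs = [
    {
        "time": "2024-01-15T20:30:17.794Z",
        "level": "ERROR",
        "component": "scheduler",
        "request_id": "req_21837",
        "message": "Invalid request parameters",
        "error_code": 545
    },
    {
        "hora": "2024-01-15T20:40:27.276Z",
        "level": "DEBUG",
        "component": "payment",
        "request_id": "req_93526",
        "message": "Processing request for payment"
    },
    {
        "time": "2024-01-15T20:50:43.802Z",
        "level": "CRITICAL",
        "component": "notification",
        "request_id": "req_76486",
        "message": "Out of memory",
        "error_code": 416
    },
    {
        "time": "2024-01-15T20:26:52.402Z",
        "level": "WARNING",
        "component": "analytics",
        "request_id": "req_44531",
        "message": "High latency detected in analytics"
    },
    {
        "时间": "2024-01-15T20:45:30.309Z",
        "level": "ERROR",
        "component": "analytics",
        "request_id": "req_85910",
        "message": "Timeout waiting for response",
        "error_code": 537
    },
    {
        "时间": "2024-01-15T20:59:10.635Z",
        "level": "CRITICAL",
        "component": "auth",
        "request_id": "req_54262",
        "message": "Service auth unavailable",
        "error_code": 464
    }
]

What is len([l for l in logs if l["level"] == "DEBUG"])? 1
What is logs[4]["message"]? "Timeout waiting for response"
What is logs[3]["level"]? "WARNING"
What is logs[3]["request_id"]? "req_44531"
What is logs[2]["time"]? "2024-01-15T20:50:43.802Z"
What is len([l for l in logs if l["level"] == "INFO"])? 0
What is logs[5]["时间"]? "2024-01-15T20:59:10.635Z"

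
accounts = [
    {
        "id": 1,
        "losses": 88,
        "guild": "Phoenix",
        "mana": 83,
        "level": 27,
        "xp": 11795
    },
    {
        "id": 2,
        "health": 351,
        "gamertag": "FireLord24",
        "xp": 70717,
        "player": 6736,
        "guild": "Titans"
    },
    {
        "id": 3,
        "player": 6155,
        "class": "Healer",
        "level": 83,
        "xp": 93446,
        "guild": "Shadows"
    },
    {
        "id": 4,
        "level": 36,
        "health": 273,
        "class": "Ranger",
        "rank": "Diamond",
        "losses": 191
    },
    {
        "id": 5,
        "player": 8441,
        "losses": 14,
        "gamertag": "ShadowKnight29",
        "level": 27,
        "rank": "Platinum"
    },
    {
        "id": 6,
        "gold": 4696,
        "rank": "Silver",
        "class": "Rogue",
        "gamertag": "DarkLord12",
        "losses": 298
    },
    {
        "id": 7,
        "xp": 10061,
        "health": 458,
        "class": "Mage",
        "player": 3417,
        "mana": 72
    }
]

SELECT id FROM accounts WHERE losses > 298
[]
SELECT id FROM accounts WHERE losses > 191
[6]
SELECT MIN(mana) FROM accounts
72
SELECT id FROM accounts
[1, 2, 3, 4, 5, 6, 7]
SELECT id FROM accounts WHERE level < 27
[]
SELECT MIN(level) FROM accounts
27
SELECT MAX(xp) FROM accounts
93446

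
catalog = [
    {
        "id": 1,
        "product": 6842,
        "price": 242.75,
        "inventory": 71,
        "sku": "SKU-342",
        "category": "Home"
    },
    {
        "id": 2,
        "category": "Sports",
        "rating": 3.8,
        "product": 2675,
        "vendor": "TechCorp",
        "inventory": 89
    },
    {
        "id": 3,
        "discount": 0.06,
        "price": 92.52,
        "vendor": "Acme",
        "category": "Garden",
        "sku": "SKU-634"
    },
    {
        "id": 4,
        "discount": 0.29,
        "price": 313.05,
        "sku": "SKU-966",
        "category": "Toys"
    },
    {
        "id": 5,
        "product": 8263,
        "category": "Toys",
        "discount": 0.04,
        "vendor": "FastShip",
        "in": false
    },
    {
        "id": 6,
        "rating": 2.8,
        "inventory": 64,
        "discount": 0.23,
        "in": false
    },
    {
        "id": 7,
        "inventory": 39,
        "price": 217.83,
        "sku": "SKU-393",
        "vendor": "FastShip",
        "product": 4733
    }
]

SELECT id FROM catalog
[1, 2, 3, 4, 5, 6, 7]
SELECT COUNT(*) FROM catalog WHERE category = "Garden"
1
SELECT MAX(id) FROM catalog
7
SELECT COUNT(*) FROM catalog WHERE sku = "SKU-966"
1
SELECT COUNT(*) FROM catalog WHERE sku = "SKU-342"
1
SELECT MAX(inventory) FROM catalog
89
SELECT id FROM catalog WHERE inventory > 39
[1, 2, 6]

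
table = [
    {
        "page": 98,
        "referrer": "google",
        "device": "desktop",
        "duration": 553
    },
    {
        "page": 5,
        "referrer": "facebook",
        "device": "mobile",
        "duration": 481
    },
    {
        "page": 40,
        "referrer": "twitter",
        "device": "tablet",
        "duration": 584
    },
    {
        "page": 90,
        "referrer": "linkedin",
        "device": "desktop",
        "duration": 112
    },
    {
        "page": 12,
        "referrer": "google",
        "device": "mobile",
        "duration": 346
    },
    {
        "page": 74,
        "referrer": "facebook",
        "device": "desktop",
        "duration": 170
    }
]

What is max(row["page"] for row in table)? 98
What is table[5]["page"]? 74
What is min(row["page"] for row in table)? 5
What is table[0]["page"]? 98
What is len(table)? 6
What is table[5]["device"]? "desktop"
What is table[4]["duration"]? 346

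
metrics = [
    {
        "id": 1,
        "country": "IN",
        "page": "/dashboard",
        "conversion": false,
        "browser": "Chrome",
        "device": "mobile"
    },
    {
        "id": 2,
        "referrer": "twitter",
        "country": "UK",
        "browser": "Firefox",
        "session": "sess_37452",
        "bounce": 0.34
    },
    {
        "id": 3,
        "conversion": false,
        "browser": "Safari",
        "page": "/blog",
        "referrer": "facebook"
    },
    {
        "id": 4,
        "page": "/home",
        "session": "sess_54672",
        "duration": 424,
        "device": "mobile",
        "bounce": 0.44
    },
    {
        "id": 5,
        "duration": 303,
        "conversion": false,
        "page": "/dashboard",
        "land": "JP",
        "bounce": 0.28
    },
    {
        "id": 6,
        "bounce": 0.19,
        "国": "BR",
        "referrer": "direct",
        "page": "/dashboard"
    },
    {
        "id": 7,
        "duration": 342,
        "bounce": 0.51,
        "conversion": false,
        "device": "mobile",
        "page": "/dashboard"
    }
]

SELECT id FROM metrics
[1, 2, 3, 4, 5, 6, 7]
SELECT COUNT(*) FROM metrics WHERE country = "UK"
1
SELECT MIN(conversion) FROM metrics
False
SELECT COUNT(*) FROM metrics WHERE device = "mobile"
3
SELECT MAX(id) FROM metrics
7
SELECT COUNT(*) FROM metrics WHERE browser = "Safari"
1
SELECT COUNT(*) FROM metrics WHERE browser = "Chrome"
1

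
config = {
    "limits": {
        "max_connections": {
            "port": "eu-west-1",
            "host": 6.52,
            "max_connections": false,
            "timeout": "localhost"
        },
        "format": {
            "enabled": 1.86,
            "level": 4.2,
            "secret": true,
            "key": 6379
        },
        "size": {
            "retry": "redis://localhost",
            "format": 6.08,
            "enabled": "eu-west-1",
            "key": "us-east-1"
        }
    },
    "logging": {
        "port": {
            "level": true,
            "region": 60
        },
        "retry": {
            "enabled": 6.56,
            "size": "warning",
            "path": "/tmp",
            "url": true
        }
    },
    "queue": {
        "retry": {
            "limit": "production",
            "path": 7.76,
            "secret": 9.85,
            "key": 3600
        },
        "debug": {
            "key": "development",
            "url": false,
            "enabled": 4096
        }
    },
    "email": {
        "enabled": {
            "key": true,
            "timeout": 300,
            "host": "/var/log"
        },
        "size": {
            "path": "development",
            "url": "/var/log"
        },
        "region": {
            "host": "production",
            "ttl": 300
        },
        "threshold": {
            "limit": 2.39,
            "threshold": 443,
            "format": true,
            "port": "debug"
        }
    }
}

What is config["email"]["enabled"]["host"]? "/var/log"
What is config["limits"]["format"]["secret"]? True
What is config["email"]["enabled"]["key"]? True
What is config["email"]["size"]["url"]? "/var/log"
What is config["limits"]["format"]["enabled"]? 1.86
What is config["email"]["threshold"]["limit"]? 2.39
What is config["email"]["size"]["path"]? "development"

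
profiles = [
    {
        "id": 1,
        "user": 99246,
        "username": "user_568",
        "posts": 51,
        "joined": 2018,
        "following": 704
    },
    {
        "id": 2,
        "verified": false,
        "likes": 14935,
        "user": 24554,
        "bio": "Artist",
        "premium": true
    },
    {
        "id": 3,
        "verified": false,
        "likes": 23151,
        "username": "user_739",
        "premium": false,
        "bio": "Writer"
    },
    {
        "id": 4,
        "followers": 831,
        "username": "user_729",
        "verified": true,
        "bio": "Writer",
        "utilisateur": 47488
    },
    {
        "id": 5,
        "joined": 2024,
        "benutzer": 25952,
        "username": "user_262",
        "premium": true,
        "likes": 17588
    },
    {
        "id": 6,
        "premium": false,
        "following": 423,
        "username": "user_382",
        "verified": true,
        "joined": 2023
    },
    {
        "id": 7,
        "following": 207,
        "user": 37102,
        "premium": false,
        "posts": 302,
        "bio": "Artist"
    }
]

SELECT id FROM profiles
[1, 2, 3, 4, 5, 6, 7]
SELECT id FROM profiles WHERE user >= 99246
[1]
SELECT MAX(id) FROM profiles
7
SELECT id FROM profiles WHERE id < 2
[1]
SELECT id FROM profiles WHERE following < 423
[7]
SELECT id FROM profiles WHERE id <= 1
[1]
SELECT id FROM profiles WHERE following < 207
[]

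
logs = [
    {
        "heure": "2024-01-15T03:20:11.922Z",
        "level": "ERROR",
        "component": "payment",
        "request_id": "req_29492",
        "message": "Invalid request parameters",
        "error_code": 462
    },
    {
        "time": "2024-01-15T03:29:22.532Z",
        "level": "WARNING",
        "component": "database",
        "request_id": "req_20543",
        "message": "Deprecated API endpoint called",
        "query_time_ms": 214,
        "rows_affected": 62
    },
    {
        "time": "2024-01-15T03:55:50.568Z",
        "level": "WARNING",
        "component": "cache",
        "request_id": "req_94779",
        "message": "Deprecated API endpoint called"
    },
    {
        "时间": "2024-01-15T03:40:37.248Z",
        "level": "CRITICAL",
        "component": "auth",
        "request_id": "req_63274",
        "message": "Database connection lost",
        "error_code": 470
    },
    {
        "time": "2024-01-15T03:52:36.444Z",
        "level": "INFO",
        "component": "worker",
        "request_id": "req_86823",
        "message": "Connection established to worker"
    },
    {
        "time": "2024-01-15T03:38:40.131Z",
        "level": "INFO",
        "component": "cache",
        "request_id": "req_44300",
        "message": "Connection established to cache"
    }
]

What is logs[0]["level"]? "ERROR"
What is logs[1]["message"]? "Deprecated API endpoint called"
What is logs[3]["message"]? "Database connection lost"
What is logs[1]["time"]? "2024-01-15T03:29:22.532Z"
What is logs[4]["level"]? "INFO"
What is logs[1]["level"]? "WARNING"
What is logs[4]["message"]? "Connection established to worker"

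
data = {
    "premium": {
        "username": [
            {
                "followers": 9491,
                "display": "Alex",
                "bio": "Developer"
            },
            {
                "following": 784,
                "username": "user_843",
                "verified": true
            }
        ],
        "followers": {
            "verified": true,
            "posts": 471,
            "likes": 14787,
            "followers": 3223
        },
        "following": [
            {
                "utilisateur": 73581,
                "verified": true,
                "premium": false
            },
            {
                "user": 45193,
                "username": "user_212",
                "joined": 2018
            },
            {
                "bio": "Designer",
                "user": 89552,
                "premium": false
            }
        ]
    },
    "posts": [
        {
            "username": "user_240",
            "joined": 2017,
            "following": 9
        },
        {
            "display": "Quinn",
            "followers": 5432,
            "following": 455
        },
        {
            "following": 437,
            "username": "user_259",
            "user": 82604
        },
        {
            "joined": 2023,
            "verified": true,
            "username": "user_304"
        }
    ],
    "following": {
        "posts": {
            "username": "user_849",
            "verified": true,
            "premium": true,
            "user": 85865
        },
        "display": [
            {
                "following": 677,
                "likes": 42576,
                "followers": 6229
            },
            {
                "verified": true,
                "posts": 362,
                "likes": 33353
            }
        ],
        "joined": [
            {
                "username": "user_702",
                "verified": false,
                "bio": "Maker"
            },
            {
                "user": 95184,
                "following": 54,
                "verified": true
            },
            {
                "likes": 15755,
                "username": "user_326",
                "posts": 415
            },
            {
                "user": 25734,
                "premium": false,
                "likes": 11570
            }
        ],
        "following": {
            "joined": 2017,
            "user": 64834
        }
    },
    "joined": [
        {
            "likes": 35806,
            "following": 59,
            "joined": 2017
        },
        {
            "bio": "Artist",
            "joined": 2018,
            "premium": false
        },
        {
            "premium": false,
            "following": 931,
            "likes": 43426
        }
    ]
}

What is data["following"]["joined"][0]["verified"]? False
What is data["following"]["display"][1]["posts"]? 362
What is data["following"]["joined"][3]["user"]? 25734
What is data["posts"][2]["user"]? 82604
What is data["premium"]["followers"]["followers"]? 3223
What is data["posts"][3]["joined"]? 2023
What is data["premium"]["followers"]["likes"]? 14787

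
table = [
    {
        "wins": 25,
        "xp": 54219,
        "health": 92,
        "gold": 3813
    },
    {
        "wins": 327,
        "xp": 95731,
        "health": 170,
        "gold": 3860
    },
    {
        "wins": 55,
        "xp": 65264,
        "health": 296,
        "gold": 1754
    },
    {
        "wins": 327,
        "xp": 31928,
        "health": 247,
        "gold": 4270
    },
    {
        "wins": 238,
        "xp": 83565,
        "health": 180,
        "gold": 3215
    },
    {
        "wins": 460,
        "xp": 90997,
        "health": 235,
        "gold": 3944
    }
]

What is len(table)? 6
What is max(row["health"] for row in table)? 296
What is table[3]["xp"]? 31928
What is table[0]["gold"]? 3813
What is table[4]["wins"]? 238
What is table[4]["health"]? 180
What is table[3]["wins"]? 327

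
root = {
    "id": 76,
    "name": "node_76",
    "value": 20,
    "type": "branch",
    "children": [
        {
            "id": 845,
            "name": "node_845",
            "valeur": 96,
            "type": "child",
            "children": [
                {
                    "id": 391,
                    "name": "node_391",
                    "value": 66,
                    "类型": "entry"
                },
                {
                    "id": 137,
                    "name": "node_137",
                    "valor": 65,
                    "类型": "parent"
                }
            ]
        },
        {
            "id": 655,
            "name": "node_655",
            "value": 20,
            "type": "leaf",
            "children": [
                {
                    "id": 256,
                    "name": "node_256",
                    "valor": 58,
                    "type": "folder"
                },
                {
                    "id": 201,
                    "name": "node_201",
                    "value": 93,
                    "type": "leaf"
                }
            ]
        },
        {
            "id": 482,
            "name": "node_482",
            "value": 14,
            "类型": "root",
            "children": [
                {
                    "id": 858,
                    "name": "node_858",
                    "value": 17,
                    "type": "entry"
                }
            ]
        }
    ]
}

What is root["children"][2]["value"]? 14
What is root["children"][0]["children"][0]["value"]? 66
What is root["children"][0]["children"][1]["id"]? 137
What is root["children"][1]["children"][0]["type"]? "folder"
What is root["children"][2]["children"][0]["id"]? 858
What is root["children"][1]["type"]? "leaf"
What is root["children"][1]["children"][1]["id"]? 201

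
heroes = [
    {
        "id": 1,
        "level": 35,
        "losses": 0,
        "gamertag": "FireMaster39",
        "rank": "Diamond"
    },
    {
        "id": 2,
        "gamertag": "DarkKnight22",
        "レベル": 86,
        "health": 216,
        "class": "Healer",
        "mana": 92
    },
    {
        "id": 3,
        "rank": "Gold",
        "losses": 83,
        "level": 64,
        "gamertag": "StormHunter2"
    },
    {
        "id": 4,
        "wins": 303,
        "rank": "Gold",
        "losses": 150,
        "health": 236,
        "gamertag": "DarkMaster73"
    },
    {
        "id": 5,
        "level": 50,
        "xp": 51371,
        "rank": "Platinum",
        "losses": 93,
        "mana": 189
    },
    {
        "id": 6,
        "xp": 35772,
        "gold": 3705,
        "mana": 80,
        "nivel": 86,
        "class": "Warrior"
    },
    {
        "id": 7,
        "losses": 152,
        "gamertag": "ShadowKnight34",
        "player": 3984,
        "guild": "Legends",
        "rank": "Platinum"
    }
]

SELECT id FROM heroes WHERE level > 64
[]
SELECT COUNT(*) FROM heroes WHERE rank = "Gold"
2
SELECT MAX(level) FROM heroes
64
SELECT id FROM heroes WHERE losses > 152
[]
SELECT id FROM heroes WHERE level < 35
[]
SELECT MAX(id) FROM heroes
7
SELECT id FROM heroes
[1, 2, 3, 4, 5, 6, 7]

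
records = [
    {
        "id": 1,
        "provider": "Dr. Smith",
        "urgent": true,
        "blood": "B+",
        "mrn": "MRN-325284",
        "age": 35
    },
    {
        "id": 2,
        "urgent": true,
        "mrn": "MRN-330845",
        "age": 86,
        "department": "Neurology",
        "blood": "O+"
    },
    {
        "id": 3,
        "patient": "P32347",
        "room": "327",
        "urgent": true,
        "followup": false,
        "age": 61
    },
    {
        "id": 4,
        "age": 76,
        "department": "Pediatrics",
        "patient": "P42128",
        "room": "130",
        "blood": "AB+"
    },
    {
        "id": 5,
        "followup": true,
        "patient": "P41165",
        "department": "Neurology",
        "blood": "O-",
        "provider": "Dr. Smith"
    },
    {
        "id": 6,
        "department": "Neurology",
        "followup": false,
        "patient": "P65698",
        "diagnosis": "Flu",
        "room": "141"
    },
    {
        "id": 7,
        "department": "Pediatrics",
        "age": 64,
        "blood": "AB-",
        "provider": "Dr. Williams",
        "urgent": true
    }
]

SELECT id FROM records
[1, 2, 3, 4, 5, 6, 7]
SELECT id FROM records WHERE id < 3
[1, 2]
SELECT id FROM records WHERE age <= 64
[1, 3, 7]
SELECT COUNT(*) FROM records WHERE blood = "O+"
1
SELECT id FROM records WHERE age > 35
[2, 3, 4, 7]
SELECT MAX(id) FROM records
7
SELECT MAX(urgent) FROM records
True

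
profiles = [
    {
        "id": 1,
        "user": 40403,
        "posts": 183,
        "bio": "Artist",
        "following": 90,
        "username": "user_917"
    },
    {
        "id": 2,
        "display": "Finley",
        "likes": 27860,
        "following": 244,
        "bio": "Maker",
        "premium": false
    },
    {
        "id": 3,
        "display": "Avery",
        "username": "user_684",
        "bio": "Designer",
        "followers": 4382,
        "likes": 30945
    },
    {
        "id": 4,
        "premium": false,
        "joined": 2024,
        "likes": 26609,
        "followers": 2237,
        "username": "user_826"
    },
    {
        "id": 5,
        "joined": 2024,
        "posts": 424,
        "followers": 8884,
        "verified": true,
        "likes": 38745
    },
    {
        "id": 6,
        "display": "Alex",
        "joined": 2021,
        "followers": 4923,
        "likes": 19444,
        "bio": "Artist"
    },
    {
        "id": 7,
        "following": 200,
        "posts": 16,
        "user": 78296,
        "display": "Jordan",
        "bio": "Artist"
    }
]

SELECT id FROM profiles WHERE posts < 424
[1, 7]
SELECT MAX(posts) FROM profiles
424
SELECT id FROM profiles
[1, 2, 3, 4, 5, 6, 7]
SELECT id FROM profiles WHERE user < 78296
[1]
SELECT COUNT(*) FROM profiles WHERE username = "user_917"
1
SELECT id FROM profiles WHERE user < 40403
[]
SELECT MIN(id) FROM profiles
1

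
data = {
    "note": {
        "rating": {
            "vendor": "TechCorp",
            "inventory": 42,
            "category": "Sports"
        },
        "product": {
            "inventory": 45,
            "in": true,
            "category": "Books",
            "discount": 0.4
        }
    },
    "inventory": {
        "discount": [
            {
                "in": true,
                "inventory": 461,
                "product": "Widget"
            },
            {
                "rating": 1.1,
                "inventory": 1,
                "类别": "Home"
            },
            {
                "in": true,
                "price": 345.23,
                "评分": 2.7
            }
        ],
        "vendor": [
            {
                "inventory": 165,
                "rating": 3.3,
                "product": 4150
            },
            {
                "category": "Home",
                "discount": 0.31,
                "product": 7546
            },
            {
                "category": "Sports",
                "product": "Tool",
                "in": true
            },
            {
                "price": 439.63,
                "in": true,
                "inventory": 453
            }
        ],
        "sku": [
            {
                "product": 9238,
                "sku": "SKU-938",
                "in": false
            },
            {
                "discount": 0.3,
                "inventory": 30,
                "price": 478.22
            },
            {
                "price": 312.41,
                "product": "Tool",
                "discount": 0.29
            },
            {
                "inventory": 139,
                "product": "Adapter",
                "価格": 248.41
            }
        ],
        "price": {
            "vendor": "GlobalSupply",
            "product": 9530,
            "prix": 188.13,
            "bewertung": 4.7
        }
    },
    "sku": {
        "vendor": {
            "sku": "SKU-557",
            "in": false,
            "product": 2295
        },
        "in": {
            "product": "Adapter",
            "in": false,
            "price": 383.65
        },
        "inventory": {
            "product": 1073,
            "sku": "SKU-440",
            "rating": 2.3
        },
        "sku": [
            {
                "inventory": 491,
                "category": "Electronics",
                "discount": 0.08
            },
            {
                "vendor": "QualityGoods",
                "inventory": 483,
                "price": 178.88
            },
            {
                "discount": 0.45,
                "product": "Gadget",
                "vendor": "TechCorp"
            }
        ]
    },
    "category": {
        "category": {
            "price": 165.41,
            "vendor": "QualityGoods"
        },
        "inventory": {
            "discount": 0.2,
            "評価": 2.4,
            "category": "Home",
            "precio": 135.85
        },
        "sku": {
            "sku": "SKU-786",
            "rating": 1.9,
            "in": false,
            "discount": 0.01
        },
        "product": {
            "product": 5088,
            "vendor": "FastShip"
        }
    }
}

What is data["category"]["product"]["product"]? 5088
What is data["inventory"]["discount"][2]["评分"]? 2.7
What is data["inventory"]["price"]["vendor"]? "GlobalSupply"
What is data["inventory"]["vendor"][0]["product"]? 4150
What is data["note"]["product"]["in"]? True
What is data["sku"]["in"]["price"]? 383.65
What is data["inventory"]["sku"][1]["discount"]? 0.3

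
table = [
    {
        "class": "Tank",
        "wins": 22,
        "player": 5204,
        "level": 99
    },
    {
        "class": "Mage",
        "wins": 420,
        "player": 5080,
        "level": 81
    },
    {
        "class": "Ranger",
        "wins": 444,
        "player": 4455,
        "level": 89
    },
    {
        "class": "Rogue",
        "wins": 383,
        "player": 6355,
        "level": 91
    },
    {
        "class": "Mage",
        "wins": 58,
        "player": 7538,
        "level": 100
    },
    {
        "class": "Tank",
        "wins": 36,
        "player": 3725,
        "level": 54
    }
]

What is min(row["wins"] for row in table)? 22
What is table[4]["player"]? 7538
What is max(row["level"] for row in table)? 100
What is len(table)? 6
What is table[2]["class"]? "Ranger"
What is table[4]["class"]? "Mage"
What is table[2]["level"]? 89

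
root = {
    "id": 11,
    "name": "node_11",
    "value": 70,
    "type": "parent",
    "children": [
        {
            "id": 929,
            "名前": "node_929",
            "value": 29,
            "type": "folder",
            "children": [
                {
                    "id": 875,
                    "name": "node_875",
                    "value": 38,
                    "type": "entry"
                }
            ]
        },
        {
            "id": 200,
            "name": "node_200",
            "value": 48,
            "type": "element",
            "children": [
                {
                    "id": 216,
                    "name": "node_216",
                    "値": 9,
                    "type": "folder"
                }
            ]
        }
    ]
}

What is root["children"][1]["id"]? 200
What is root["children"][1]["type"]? "element"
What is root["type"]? "parent"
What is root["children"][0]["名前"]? "node_929"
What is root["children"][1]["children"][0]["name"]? "node_216"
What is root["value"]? 70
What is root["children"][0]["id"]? 929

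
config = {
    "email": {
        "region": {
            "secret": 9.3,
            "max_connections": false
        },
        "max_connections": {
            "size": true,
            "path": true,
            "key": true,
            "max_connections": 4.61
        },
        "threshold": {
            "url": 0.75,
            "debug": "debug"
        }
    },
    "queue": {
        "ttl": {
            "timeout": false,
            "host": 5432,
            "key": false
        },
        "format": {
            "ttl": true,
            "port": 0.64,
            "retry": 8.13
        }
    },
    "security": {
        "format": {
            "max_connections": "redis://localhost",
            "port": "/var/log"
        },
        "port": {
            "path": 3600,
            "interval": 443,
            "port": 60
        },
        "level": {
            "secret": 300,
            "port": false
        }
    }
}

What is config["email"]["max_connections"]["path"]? True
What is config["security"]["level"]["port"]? False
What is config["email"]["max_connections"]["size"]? True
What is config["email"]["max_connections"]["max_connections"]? 4.61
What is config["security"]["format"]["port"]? "/var/log"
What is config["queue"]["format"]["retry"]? 8.13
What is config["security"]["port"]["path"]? 3600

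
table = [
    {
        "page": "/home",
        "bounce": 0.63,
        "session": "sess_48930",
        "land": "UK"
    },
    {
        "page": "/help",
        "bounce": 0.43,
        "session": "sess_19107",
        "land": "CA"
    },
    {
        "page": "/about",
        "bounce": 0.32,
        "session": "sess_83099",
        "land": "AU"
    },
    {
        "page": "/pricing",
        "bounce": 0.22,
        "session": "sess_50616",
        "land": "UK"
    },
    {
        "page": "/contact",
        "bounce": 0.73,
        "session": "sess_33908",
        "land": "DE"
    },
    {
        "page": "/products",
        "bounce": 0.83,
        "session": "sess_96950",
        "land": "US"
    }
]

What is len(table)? 6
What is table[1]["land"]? "CA"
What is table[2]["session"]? "sess_83099"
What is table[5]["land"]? "US"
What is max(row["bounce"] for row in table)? 0.83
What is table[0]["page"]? "/home"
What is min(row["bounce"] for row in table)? 0.22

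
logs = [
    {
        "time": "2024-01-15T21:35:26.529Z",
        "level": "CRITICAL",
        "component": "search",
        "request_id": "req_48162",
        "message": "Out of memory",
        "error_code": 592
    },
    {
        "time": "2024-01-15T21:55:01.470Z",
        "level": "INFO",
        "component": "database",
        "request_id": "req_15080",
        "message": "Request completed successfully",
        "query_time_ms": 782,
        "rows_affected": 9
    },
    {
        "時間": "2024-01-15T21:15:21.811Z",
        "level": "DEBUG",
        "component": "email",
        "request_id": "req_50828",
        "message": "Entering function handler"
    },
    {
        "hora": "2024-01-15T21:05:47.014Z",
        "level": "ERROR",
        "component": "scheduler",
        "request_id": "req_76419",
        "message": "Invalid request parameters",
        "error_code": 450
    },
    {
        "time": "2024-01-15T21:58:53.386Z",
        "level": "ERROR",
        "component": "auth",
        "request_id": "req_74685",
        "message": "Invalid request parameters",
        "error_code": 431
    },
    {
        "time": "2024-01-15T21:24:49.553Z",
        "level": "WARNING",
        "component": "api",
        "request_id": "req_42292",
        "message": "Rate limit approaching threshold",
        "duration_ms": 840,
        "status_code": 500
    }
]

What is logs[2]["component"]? "email"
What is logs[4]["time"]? "2024-01-15T21:58:53.386Z"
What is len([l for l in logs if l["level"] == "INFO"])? 1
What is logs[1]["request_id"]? "req_15080"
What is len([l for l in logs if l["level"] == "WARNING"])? 1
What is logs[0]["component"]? "search"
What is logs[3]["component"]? "scheduler"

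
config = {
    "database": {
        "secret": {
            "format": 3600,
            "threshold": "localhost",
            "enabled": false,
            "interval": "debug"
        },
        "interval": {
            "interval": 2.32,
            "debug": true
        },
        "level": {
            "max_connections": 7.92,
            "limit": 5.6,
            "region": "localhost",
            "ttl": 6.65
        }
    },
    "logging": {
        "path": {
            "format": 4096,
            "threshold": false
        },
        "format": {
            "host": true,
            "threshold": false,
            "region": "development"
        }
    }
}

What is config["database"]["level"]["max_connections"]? 7.92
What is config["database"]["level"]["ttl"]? 6.65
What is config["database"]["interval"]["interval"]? 2.32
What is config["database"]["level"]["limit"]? 5.6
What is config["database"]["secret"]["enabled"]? False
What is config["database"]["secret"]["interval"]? "debug"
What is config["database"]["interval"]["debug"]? True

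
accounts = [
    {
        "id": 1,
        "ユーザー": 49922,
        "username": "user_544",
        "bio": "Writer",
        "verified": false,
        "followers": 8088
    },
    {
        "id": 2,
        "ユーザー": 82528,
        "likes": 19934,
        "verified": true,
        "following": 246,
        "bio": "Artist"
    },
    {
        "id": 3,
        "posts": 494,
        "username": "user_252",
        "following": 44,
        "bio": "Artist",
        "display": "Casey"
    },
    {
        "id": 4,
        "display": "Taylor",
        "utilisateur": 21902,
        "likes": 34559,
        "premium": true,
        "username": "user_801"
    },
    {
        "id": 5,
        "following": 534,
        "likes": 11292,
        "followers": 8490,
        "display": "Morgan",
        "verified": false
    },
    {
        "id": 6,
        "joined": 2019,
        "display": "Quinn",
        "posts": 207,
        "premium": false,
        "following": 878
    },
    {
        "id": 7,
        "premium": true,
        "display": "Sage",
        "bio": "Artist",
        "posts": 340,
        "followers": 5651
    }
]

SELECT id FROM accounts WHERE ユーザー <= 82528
[1, 2]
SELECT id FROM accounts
[1, 2, 3, 4, 5, 6, 7]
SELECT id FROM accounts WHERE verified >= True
[2]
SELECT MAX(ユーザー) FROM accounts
82528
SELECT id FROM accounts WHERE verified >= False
[1, 2, 5]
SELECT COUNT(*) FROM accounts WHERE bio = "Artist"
3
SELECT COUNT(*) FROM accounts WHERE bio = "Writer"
1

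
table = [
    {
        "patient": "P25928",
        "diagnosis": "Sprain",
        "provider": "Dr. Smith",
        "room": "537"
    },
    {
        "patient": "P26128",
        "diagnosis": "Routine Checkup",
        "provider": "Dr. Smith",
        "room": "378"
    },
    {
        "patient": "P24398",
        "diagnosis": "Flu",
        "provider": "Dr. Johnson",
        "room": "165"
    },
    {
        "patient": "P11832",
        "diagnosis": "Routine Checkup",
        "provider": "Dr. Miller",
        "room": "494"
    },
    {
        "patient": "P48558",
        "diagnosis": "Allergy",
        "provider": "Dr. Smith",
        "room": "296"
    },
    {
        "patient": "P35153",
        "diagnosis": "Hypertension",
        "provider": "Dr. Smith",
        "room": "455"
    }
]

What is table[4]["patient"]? "P48558"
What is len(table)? 6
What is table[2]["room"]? "165"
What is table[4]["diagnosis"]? "Allergy"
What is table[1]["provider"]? "Dr. Smith"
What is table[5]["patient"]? "P35153"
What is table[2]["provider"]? "Dr. Johnson"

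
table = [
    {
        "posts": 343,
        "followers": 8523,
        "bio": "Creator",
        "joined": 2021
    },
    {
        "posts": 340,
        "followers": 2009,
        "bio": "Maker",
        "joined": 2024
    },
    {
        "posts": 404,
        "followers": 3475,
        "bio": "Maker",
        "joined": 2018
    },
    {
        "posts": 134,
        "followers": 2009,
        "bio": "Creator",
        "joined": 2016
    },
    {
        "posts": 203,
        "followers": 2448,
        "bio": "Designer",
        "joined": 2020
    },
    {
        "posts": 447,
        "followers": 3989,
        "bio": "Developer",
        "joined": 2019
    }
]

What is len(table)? 6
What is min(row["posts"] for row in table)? 134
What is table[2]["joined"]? 2018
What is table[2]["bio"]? "Maker"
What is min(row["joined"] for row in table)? 2016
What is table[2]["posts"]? 404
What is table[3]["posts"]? 134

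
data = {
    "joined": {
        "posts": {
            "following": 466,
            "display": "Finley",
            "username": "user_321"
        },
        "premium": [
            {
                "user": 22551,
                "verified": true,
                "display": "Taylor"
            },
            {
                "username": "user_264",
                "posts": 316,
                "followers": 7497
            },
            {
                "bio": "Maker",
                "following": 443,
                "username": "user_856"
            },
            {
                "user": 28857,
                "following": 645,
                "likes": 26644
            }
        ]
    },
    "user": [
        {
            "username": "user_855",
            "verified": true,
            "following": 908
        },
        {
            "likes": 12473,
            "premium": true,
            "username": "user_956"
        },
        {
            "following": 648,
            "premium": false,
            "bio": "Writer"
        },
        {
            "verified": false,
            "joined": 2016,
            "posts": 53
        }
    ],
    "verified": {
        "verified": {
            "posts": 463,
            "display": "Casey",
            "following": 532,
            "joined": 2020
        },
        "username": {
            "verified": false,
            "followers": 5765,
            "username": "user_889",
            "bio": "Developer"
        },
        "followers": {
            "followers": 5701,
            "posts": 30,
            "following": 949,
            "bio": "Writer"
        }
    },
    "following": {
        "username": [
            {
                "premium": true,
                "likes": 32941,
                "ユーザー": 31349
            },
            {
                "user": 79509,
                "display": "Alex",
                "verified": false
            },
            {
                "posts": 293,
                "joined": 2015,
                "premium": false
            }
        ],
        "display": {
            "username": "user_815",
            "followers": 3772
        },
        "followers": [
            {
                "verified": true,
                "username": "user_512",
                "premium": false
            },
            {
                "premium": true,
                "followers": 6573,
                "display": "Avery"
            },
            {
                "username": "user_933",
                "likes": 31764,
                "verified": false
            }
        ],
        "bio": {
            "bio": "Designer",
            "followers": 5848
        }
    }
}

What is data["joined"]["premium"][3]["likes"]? 26644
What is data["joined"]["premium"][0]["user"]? 22551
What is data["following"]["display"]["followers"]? 3772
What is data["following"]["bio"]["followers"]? 5848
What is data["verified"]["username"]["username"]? "user_889"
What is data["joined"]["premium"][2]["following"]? 443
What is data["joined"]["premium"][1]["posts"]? 316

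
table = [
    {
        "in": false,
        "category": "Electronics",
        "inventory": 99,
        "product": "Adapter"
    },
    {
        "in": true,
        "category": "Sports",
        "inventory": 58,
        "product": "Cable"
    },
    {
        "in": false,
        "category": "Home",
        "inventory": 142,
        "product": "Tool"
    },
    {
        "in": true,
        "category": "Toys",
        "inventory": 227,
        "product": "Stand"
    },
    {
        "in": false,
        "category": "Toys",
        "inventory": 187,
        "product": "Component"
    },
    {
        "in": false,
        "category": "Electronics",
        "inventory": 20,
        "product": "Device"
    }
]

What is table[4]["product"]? "Component"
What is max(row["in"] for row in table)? True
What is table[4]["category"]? "Toys"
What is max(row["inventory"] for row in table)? 227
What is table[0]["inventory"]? 99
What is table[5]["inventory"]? 20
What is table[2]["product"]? "Tool"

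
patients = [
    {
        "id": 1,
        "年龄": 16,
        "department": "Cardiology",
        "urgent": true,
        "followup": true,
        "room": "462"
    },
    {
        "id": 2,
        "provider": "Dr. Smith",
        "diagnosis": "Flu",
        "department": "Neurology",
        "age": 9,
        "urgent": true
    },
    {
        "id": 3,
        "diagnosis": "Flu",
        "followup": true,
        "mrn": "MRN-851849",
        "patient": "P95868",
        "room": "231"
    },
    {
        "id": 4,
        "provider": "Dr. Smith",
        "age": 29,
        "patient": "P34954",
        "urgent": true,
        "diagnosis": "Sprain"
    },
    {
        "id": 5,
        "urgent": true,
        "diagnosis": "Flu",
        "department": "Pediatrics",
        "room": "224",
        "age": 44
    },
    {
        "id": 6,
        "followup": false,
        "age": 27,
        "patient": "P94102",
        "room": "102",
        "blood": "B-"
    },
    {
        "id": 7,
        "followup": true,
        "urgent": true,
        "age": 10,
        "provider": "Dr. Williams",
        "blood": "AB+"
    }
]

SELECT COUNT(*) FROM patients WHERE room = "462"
1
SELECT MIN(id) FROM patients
1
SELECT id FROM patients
[1, 2, 3, 4, 5, 6, 7]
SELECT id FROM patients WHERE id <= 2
[1, 2]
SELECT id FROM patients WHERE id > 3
[4, 5, 6, 7]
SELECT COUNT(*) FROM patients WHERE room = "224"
1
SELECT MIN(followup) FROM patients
False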